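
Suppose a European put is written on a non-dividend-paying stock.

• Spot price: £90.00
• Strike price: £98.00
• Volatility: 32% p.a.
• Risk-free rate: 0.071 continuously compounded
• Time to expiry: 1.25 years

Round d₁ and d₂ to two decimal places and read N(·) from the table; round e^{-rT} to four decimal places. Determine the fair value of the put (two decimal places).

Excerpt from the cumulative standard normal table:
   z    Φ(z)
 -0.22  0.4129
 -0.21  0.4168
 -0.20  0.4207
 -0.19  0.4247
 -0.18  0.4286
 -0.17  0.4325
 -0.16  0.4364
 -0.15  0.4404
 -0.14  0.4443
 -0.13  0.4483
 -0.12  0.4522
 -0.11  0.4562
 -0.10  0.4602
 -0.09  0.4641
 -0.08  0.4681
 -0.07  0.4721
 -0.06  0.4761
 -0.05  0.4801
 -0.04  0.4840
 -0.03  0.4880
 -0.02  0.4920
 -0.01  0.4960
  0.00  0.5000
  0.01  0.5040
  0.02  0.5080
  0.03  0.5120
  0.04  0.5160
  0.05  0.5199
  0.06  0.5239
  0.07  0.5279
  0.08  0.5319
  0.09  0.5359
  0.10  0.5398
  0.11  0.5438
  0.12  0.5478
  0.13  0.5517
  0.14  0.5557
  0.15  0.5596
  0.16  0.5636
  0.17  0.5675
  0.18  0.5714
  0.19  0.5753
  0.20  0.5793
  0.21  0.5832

£12.67

σ√T = 0.32 × 1.1180 = 0.3578
d₁ = [ln(90/98) + (0.071 + 0.32²/2)·1.25] / 0.3578 = [-0.0852 + 0.1527] / 0.3578 = 0.1889 ⇒ 0.19
d₂ = d₁ − σ√T = 0.1889 − 0.3578 = -0.1688 ⇒ -0.17
exp(−rT) = exp(−0.071·1.25) = 0.9151
N(−d₂) = N(0.17) = 0.5675;  N(−d₁) = N(-0.19) = 0.4247
P = 98·0.9151·0.5675 − 90·0.4247 = 50.8933 − 38.2230 = 12.6703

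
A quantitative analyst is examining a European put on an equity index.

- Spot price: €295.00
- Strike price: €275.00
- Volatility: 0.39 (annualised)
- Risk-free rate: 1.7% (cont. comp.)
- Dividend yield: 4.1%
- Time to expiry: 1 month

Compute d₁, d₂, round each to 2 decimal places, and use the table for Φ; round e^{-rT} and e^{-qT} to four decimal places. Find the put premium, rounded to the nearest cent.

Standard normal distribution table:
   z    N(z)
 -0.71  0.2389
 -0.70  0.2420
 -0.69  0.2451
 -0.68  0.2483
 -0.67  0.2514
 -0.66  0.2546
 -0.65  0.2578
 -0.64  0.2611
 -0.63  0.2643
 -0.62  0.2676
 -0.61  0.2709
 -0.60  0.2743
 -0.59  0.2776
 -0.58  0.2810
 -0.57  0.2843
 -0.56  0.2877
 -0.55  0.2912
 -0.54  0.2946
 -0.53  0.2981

T = 0.08333;  σ√T = 0.1126
ln(S/K) + (r − q + σ²/2)T = ln(295/275) + (0.017 − 0.041 + 0.39²/2)·0.08333 = 0.0702 + 0.0043 = 0.0745
d₁ = 0.0745 / 0.1126 = 0.6621 ≈ 0.66
d₂ = d₁ − σ√T = 0.6621 − 0.1126 = 0.5495 ≈ 0.55
e^(−qT) = e^(−0.041·0.08333) = 0.9966;  e^(−rT) = e^(−0.017·0.08333) = 0.9986
P = 275·0.9986·N(-0.55) − 295·0.9966·N(-0.66) = 275·0.9986·0.2912 − 295·0.9966·0.2546 = 79.9679 − 74.8516 = 5.1163

€5.12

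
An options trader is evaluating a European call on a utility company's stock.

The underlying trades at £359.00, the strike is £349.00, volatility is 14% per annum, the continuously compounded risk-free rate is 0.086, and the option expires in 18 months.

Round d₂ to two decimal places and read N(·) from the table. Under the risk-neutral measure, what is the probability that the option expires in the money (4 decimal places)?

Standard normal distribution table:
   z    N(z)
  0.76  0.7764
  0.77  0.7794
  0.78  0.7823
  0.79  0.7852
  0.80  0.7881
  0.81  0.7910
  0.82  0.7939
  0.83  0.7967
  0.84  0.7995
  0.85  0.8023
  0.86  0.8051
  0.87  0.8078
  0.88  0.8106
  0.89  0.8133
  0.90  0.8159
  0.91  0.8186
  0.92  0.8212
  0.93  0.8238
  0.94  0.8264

0.7967

T = 1.5;  σ√T = 0.1715
d₁ = [ln(359/349) + (0.086 + ½·0.14²)·1.5] / (σ√T) = (0.0283 + 0.1437) / 0.1715 = 1.0028 ⇒ 1.00
d₂ = 1.0028 − 0.1715 = 0.8314 ⇒ 0.83
Pr(exercise) under Q = N(d₂) = 0.7967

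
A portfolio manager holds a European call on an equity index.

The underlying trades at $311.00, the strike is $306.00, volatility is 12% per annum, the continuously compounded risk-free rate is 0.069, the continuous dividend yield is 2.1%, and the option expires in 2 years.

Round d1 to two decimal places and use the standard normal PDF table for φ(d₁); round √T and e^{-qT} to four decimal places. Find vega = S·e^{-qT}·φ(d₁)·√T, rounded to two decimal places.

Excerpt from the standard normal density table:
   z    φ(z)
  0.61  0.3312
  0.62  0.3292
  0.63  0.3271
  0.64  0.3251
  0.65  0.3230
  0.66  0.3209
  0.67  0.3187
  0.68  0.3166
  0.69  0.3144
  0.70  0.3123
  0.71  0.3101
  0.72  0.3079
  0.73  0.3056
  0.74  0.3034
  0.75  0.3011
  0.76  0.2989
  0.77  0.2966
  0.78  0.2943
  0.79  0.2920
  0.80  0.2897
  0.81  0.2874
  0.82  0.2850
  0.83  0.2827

σ√T = 0.12·√2 = 0.1697
d₁ = [ln(311/306) + (0.069 − 0.021 + ½·0.12²)·2] / (σ√T) = (0.0162 + 0.1104) / 0.1697 = 0.7460 ⇒ 0.75
√T = √2 = 1.4142
φ(d₁) = φ(0.75) = 0.3011
exp(−qT) = exp(−0.021·2) = 0.9589
vega = S·exp(−qT)·φ(d₁)·√T = 311·0.9589·0.3011·1.4142 = 126.9858

126.99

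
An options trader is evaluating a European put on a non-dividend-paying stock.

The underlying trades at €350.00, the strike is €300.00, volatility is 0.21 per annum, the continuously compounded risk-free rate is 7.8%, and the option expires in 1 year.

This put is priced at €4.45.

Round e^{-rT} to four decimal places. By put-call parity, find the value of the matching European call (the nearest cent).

€76.95

exp(−rT) = exp(−0.078·1) = 0.9250
Put-call parity: C − P = S − K·e^(−rT) = 350 − 300·0.9250 = 350 − 277.5000 = 72.5000
C = P + (C − P) = 4.45 + (72.5000) = 76.9500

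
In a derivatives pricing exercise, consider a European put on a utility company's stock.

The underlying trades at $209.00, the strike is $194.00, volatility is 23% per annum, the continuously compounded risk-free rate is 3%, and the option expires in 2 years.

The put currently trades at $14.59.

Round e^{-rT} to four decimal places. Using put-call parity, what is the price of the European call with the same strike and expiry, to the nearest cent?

$40.88

exp(−rT) = exp(−0.03·2) = 0.9418
Put-call parity: C − P = S − K·e^(−rT) = 209 − 194·0.9418 = 209 − 182.7092 = 26.2908
C = P + (C − P) = 14.59 + (26.2908) = 40.8808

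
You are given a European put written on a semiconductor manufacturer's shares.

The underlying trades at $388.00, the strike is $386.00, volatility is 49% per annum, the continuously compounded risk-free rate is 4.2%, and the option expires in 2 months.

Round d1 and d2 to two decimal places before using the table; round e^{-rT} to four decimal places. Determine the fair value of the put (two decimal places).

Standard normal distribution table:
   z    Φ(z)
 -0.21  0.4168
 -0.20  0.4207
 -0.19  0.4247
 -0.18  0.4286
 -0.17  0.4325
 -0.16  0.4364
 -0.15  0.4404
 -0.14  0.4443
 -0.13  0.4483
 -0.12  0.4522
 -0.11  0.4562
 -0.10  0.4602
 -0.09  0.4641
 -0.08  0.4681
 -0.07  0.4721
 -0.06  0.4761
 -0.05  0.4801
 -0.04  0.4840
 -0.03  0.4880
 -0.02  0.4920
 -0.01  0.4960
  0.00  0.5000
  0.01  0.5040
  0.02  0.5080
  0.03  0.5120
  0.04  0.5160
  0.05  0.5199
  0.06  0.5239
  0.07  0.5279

$28.46

σ√T = 0.49·√0.1667 = 0.2000
d₁ = [ln(388/386) + (0.042 + 0.49²/2)·0.1667] / 0.2000 = [0.0052 + 0.0270] / 0.2000 = 0.1608 which rounds to 0.16
d₂ = d₁ − σ√T = 0.1608 − 0.2000 = -0.0392 which rounds to -0.04
exp(−rT) = exp(−0.042·0.1667) = 0.9930
N(−d₂) = N(0.04) = 0.5160;  N(−d₁) = N(-0.16) = 0.4364
P = 386·0.9930·0.5160 − 388·0.4364 = 197.7818 − 169.3232 = 28.4586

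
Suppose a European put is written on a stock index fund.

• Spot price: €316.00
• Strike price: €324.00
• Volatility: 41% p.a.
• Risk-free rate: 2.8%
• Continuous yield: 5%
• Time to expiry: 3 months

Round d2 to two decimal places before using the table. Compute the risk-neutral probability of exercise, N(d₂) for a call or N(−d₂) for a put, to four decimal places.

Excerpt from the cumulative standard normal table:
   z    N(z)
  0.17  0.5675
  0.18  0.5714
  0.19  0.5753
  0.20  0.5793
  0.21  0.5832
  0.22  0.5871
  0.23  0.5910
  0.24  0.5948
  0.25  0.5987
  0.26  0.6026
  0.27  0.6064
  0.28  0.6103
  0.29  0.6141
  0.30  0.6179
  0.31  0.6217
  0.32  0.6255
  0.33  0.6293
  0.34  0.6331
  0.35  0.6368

0.5987

σ√T = 0.41 × 0.5000 = 0.2050
d₁ = [ln(316/324) + (0.028 − 0.05 + 0.41²/2)·0.25] / 0.2050 = [-0.0250 + 0.0155] / 0.2050 = -0.0463 → -0.05
d₂ = d₁ − σ√T = -0.0463 − 0.2050 = -0.2513 → -0.25
Risk-neutral Pr[S_T < K] = N(−d₂) = N(0.25) = 0.5987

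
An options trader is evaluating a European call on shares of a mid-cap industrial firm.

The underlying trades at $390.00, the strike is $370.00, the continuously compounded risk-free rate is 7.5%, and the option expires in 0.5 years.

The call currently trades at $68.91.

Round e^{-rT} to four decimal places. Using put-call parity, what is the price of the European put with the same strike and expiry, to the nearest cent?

$35.29

e^(−rT) = e^(−0.075·0.5) = 0.9632
Put-call parity: C − P = S − K·e^(−rT) = 390 − 370·0.9632 = 390 − 356.3840 = 33.6160
P = C − (C − P) = 68.91 − (33.6160) = 35.2940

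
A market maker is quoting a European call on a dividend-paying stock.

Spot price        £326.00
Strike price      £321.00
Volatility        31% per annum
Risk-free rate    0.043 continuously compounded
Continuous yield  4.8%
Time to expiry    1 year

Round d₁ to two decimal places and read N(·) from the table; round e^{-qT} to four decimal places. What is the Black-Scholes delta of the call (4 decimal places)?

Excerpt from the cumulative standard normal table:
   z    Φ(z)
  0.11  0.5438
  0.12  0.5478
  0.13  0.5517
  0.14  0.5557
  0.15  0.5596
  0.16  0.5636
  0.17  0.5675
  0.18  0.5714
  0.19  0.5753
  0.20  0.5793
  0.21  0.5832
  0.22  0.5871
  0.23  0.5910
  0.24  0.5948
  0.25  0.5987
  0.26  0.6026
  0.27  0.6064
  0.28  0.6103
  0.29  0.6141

0.5483

T = 1;  σ√T = 0.3100
ln(S/K) + (r − q + σ²/2)T = ln(326/321) + (0.043 − 0.048 + 0.31²/2)·1 = 0.0155 + 0.0430 = 0.0585
d₁ = 0.0585 / 0.3100 = 0.1887 ≈ 0.19
N(d₁) = N(0.19) = 0.5753
Δ_call = e^(−qT)·N(d₁) = 0.9531·0.5753 = 0.5483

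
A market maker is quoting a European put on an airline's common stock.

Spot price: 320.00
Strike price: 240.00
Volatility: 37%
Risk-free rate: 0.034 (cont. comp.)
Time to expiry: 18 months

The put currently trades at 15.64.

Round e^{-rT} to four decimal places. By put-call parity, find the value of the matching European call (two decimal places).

107.57

e^(−rT) = e^(−0.034·1.5) = 0.9503
Put-call parity: C − P = S − K·e^(−rT) = 320 − 240·0.9503 = 320 − 228.0720 = 91.9280
C = P + (C − P) = 15.64 + (91.9280) = 107.5680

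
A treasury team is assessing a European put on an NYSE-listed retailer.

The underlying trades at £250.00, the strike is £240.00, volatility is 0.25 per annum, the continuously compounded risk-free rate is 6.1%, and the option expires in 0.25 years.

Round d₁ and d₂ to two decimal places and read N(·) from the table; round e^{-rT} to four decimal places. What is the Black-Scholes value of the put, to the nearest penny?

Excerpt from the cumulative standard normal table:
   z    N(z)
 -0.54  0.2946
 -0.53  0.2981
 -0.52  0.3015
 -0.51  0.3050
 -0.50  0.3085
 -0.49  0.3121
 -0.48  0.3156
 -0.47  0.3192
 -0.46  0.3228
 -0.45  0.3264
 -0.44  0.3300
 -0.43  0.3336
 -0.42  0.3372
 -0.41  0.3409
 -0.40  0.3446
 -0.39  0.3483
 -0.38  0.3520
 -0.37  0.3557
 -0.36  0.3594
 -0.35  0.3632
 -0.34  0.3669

£6.08

σ√T = 0.25·√0.25 = 0.1250
d₁ = [ln(250/240) + (0.061 + 0.25²/2)·0.25] / 0.1250 = [0.0408 + 0.0231] / 0.1250 = 0.5111 → 0.51
d₂ = d₁ − σ√T = 0.5111 − 0.1250 = 0.3861 → 0.39
e^(−rT) = e^(−0.061·0.25) = 0.9849
P = 240·0.9849·N(-0.39) − 250·N(-0.51) = 240·0.9849·0.3483 − 250·0.3050 = 82.3298 − 76.2500 = 6.0798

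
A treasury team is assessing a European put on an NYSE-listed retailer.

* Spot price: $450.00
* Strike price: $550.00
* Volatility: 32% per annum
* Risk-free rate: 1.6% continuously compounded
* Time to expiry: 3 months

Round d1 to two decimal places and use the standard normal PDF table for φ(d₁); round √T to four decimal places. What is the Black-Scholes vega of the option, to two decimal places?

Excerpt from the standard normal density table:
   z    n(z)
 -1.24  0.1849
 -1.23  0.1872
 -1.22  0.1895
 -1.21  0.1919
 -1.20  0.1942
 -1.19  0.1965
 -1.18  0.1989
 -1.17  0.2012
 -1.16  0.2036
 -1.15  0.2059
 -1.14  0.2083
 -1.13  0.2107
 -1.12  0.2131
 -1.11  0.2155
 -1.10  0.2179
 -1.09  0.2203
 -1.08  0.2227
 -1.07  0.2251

46.33

σ√T = 0.32 × 0.5000 = 0.1600
d₁ = [ln(450/550) + (0.016 + 0.32²/2)·0.25] / 0.1600 = [-0.2007 + 0.0168] / 0.1600 = -1.1492 ≈ -1.15
√T = √0.25 = 0.5000
φ(d₁) = φ(-1.15) = 0.2059
vega = S·φ(d₁)·√T = 450·0.2059·0.5000 = 46.3275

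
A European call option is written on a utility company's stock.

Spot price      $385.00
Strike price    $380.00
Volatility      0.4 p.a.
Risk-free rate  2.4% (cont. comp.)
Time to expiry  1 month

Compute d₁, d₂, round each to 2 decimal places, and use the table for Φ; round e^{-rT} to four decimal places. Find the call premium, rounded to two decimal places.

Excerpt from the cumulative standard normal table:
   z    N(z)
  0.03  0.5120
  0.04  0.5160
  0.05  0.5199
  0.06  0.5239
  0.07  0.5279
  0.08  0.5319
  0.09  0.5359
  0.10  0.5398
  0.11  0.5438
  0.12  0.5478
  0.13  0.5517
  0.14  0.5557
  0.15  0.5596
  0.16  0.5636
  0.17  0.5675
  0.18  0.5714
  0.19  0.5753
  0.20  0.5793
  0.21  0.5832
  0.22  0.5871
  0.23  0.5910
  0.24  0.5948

$21.29

σ√T = 0.4·√0.08333 = 0.1155
ln(S/K) + (r + σ²/2)T = ln(385/380) + (0.024 + 0.4²/2)·0.08333 = 0.0131 + 0.0087 = 0.0217
d₁ = 0.0217 / 0.1155 = 0.1883 → 0.19
d₂ = d₁ − σ√T = 0.1883 − 0.1155 = 0.0728 → 0.07
e^(−rT) = e^(−0.024·0.08333) = 0.9980
N(d₁) = N(0.19) = 0.5753;  N(d₂) = N(0.07) = 0.5279
C = 385·0.5753 − 380·0.9980·0.5279 = 221.4905 − 200.2008 = 21.2897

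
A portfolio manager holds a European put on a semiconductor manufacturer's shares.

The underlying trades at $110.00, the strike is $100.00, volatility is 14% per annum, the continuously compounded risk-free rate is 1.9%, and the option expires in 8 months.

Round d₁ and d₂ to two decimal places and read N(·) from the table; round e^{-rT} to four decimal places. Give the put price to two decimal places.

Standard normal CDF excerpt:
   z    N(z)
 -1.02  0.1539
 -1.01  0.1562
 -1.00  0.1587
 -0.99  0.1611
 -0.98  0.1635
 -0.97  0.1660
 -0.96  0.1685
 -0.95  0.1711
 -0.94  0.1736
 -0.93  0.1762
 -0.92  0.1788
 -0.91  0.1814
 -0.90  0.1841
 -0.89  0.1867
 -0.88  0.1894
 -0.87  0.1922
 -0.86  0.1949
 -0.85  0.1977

σ√T = 0.14 × 0.8165 = 0.1143
d₁ = [ln(110/100) + (0.019 + 0.14²/2)·0.6667] / 0.1143 = [0.0953 + 0.0192] / 0.1143 = 1.0018 which rounds to 1.00
d₂ = d₁ − σ√T = 1.0018 − 0.1143 = 0.8874 which rounds to 0.89
e^(−rT) = e^(−0.019·0.6667) = 0.9874
N(−d₂) = N(-0.89) = 0.1867;  N(−d₁) = N(-1.00) = 0.1587
P = 100·0.9874·0.1867 − 110·0.1587 = 18.4348 − 17.4570 = 0.9778

$0.98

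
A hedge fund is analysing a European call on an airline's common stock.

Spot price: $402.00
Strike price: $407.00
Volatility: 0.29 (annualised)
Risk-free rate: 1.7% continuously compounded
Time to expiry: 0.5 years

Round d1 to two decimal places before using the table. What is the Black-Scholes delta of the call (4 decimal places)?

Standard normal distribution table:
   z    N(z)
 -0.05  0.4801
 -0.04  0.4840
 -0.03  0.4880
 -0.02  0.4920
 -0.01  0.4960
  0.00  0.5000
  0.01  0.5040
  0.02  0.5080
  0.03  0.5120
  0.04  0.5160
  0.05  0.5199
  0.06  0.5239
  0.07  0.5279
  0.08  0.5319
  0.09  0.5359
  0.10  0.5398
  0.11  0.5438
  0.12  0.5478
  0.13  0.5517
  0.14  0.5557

T = 0.5;  σ√T = 0.2051
ln(S/K) + (r + σ²/2)T = ln(402/407) + (0.017 + 0.29²/2)·0.5 = -0.0124 + 0.0295 = 0.0172
d₁ = 0.0172 / 0.2051 = 0.0837 which rounds to 0.08
N(d₁) = N(0.08) = 0.5319
Δ_call = N(d₁) = 0.5319

0.5319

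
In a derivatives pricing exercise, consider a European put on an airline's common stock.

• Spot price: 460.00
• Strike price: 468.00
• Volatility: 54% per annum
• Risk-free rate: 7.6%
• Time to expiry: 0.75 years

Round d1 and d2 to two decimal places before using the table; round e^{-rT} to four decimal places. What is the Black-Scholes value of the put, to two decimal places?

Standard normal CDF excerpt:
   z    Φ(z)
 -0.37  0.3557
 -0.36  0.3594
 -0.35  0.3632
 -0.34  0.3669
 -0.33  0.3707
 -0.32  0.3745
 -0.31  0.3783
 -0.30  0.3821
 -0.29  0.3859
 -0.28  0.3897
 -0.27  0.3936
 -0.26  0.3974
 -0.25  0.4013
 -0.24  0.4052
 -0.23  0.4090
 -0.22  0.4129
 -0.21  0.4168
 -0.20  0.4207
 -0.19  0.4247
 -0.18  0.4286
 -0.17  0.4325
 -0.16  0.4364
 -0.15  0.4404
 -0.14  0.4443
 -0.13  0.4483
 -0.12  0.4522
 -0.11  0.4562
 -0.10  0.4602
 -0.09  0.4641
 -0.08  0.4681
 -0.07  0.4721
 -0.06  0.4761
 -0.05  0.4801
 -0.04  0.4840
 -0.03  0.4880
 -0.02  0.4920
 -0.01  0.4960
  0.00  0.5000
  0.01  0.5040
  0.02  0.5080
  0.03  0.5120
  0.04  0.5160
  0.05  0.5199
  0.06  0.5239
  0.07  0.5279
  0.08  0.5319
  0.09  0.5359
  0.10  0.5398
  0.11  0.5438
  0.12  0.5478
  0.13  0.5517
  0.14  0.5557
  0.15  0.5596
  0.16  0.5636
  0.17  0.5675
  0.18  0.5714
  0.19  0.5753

T = 0.75;  σ√T = 0.4677
d₁ = [ln(460/468) + (0.076 + 0.54²/2)·0.75] / 0.4677 = [-0.0172 + 0.1663] / 0.4677 = 0.3188 ⇒ 0.32
d₂ = d₁ − σ√T = 0.3188 − 0.4677 = -0.1488 ⇒ -0.15
e^(−rT) = e^(−0.076·0.75) = 0.9446
P = 468·0.9446·N(0.15) − 460·N(-0.32) = 468·0.9446·0.5596 − 460·0.3745 = 247.3839 − 172.2700 = 75.1139

75.11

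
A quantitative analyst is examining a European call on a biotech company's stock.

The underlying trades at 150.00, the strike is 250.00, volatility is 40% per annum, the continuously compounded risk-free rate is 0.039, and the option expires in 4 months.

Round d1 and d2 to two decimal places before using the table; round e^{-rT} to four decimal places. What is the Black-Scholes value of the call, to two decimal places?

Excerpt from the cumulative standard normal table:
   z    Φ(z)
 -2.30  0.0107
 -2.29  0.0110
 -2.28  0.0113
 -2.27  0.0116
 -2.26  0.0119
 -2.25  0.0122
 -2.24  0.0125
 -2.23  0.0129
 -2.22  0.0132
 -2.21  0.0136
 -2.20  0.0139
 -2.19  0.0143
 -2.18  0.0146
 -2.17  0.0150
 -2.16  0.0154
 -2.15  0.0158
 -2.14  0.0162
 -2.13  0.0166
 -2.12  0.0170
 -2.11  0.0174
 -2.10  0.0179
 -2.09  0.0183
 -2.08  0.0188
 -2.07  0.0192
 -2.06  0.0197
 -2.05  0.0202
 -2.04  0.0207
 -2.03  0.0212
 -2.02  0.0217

σ√T = 0.4 × 0.5774 = 0.2309
d₁ = [ln(150/250) + (0.039 + 0.4²/2)·0.3333] / 0.2309 = [-0.5108 + 0.0397] / 0.2309 = -2.0402 → -2.04
d₂ = d₁ − σ√T = -2.0402 − 0.2309 = -2.2711 → -2.27
e^(−rT) = e^(−0.039·0.3333) = 0.9871
C = 150·N(-2.04) − 250·0.9871·N(-2.27) = 150·0.0207 − 250·0.9871·0.0116 = 3.1050 − 2.8626 = 0.2424

0.24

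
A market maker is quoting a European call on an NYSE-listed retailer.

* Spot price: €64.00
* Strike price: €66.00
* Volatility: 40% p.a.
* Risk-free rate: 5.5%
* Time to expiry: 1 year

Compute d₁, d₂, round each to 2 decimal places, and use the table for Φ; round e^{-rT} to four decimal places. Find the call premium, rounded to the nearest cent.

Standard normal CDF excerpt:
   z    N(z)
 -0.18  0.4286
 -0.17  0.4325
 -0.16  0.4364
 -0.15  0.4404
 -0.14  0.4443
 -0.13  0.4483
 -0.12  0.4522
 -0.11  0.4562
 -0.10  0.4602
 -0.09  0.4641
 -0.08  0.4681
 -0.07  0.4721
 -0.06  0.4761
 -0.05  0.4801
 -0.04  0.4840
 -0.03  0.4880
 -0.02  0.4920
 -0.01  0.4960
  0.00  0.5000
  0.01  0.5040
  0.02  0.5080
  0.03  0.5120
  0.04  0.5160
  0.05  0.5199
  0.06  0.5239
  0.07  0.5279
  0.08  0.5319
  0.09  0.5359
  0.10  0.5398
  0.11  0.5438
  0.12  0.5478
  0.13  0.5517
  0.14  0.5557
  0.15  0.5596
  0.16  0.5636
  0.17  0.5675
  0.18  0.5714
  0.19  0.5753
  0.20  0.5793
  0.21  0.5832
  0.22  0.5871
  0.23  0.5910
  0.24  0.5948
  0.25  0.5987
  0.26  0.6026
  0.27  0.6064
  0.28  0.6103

σ√T = 0.4·√1 = 0.4000
d₁ = [ln(64/66) + (0.055 + ½·0.4²)·1] / (σ√T) = (-0.0308 + 0.1350) / 0.4000 = 0.2606 → 0.26
d₂ = 0.2606 − 0.4000 = -0.1394 → -0.14
e^(−rT) = e^(−0.055·1) = 0.9465
N(d₁) = N(0.26) = 0.6026;  N(d₂) = N(-0.14) = 0.4443
C = 64·0.6026 − 66·0.9465·0.4443 = 38.5664 − 27.7550 = 10.8114

€10.81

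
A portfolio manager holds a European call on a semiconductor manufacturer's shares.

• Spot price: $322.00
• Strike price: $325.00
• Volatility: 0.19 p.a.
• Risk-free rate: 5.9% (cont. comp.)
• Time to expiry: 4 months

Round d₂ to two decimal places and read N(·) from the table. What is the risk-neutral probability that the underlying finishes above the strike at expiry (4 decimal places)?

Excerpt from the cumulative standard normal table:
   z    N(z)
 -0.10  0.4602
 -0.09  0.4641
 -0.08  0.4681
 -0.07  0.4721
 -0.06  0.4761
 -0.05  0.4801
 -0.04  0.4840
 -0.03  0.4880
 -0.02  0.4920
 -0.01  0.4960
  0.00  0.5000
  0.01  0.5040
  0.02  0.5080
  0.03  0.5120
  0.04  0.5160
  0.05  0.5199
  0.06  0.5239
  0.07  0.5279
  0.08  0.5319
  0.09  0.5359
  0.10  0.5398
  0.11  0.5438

0.5160

σ√T = 0.19 × 0.5774 = 0.1097
d₁ = [ln(322/325) + (0.059 + 0.19²/2)·0.3333] / 0.1097 = [-0.0093 + 0.0257] / 0.1097 = 0.1496 ≈ 0.15
d₂ = d₁ − σ√T = 0.1496 − 0.1097 = 0.0399 ≈ 0.04
Risk-neutral Pr[S_T > K] = N(d₂) = N(0.04) = 0.5160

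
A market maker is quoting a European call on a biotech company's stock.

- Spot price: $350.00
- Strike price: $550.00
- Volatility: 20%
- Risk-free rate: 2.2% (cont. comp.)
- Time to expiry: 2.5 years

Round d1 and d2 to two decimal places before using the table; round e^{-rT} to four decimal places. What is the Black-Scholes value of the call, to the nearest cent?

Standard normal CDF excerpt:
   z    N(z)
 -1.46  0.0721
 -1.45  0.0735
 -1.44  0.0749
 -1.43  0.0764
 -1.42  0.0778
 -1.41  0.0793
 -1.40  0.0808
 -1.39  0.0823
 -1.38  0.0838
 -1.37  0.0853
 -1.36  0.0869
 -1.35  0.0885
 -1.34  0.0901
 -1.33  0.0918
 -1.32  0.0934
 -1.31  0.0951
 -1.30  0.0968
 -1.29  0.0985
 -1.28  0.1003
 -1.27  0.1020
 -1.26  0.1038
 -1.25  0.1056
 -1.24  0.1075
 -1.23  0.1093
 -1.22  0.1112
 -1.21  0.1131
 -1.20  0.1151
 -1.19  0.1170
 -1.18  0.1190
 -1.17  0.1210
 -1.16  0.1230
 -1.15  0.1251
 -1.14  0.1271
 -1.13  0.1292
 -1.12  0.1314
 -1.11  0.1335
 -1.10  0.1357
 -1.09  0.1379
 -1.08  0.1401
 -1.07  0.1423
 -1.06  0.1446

$6.21

σ√T = 0.2·√2.5 = 0.3162
ln(S/K) + (r + σ²/2)T = ln(350/550) + (0.022 + 0.2²/2)·2.5 = -0.4520 + 0.1050 = -0.3470
d₁ = -0.3470 / 0.3162 = -1.0973 → -1.10
d₂ = d₁ − σ√T = -1.0973 − 0.3162 = -1.4135 → -1.41
e^(−rT) = e^(−0.022·2.5) = 0.9465
N(d₁) = N(-1.10) = 0.1357;  N(d₂) = N(-1.41) = 0.0793
C = 350·0.1357 − 550·0.9465·0.0793 = 47.4950 − 41.2816 = 6.2134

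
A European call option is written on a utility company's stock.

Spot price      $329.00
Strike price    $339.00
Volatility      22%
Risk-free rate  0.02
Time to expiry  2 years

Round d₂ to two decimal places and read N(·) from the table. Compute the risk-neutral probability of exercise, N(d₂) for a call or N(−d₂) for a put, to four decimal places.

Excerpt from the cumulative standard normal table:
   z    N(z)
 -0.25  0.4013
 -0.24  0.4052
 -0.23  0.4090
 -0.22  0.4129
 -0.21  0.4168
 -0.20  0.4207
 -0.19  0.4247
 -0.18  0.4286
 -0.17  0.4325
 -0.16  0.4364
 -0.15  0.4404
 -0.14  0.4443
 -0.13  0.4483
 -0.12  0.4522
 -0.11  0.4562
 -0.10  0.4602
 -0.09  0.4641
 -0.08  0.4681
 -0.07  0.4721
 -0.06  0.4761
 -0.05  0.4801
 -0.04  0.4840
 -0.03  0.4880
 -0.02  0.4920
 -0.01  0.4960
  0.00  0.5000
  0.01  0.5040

σ√T = 0.22 × 1.4142 = 0.3111
d₁ = [ln(329/339) + (0.02 + ½·0.22²)·2] / (σ√T) = (-0.0299 + 0.0884) / 0.3111 = 0.1879 ⇒ 0.19
d₂ = 0.1879 − 0.3111 = -0.1232 ⇒ -0.12
Pr(exercise) under Q = N(d₂) = 0.4522

0.4522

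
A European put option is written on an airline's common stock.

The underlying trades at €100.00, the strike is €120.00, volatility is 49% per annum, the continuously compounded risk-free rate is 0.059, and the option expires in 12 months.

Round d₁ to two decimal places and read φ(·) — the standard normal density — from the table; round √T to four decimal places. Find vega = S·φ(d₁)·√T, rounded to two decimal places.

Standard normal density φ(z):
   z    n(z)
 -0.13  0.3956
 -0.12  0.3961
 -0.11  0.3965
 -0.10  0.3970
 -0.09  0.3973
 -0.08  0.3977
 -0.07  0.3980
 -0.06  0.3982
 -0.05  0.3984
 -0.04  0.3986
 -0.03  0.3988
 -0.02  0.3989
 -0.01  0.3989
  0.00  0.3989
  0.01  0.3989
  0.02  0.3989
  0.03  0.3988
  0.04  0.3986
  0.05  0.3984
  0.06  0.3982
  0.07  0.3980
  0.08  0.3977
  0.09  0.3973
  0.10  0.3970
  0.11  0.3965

39.89

σ√T = 0.49·√1 = 0.4900
ln(S/K) + (r + σ²/2)T = ln(100/120) + (0.059 + 0.49²/2)·1 = -0.1823 + 0.1790 = -0.0033
d₁ = -0.0033 / 0.4900 = -0.0067 → -0.01
√T = √1 = 1.0000
φ(d₁) = φ(-0.01) = 0.3989
vega = S·φ(d₁)·√T = 100·0.3989·1.0000 = 39.8900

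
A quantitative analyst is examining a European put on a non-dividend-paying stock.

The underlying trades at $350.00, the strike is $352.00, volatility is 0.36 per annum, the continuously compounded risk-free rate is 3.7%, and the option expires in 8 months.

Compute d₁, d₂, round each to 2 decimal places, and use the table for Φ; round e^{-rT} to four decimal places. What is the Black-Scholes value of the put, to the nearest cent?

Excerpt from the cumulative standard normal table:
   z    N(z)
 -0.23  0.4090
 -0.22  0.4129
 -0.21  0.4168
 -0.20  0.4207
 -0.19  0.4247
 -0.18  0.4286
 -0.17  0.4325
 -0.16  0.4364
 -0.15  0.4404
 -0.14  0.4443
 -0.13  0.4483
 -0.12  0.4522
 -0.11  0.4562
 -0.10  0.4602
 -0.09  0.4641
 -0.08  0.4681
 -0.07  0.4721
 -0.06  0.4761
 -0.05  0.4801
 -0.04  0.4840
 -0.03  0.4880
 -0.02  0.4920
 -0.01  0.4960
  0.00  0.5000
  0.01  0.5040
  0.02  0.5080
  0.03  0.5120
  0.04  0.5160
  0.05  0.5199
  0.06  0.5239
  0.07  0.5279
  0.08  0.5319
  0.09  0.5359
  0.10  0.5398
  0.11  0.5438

$36.78

T = 0.6667;  σ√T = 0.2939
d₁ = [ln(350/352) + (0.037 + 0.36²/2)·0.6667] / 0.2939 = [-0.0057 + 0.0679] / 0.2939 = 0.2115 ⇒ 0.21
d₂ = d₁ − σ√T = 0.2115 − 0.2939 = -0.0824 ⇒ -0.08
exp(−rT) = exp(−0.037·0.6667) = 0.9756
N(−d₂) = N(0.08) = 0.5319;  N(−d₁) = N(-0.21) = 0.4168
P = 352·0.9756·0.5319 − 350·0.4168 = 182.6604 − 145.8800 = 36.7804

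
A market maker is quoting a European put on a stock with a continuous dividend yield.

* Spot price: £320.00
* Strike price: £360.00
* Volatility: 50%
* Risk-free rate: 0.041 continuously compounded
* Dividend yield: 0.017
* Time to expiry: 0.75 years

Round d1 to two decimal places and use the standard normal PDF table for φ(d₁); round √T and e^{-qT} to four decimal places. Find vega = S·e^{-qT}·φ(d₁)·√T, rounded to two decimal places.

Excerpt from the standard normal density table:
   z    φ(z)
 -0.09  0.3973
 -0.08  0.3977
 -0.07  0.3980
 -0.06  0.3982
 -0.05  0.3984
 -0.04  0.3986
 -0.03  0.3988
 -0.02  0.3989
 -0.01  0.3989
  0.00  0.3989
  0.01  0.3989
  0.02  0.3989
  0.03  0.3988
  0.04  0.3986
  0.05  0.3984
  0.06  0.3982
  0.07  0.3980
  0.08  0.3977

σ√T = 0.5 × 0.8660 = 0.4330
d₁ = [ln(320/360) + (0.041 − 0.017 + ½·0.5²)·0.75] / (σ√T) = (-0.1178 + 0.1117) / 0.4330 = -0.0139 → -0.01
√T = √0.75 = 0.8660
φ(d₁) = φ(-0.01) = 0.3989
e^(−qT) = e^(−0.017·0.75) = 0.9873
vega = S·e^(−qT)·φ(d₁)·√T = 320·0.9873·0.3989·0.8660 = 109.1393

109.14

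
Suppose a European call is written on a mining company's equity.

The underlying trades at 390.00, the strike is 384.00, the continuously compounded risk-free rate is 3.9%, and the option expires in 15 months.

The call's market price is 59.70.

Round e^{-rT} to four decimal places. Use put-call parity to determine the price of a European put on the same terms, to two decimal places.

35.42

exp(−rT) = exp(−0.039·1.25) = 0.9524
Put-call parity: C − P = S − K·e^(−rT) = 390 − 384·0.9524 = 390 − 365.7216 = 24.2784
P = C − (C − P) = 59.70 − (24.2784) = 35.4216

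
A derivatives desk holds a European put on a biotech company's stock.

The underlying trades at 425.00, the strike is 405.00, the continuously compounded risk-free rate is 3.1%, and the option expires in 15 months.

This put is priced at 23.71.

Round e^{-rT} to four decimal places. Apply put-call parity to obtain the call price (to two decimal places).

59.10

e^(−rT) = e^(−0.031·1.25) = 0.9620
Put-call parity: C − P = S − K·e^(−rT) = 425 − 405·0.9620 = 425 − 389.6100 = 35.3900
C = P + (C − P) = 23.71 + (35.3900) = 59.1000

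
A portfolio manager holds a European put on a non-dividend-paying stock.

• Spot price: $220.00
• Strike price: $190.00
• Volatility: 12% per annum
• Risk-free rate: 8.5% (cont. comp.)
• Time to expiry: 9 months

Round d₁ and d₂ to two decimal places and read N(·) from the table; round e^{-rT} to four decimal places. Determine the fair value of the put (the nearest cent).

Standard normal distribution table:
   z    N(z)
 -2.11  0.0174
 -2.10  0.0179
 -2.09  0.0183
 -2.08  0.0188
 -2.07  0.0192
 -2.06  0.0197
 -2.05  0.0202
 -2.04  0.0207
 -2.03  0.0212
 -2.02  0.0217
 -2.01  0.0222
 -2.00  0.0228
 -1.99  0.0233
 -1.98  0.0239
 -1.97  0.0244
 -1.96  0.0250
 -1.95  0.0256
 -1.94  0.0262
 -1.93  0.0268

T = 0.75;  σ√T = 0.1039
ln(S/K) + (r + σ²/2)T = ln(220/190) + (0.085 + 0.12²/2)·0.75 = 0.1466 + 0.0692 = 0.2158
d₁ = 0.2158 / 0.1039 = 2.0761 ≈ 2.08
d₂ = d₁ − σ√T = 2.0761 − 0.1039 = 1.9722 ≈ 1.97
exp(−rT) = exp(−0.085·0.75) = 0.9382
N(−d₂) = N(-1.97) = 0.0244;  N(−d₁) = N(-2.08) = 0.0188
P = 190·0.9382·0.0244 − 220·0.0188 = 4.3495 − 4.1360 = 0.2135

$0.21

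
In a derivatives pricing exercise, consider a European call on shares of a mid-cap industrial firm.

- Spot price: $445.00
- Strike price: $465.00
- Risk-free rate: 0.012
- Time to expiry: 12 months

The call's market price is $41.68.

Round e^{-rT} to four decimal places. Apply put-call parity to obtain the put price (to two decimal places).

$56.15

e^(−rT) = e^(−0.012·1) = 0.9881
Put-call parity: C − P = S − K·e^(−rT) = 445 − 465·0.9881 = 445 − 459.4665 = -14.4665
P = C − (C − P) = 41.68 − (-14.4665) = 56.1465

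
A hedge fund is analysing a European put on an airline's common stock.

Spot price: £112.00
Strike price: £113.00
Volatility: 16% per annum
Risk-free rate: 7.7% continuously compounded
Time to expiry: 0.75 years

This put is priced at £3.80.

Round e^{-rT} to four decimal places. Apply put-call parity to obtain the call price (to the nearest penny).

e^(−rT) = e^(−0.077·0.75) = 0.9439
Put-call parity: C − P = S − K·e^(−rT) = 112 − 113·0.9439 = 112 − 106.6607 = 5.3393
C = P + (C − P) = 3.80 + (5.3393) = 9.1393

£9.14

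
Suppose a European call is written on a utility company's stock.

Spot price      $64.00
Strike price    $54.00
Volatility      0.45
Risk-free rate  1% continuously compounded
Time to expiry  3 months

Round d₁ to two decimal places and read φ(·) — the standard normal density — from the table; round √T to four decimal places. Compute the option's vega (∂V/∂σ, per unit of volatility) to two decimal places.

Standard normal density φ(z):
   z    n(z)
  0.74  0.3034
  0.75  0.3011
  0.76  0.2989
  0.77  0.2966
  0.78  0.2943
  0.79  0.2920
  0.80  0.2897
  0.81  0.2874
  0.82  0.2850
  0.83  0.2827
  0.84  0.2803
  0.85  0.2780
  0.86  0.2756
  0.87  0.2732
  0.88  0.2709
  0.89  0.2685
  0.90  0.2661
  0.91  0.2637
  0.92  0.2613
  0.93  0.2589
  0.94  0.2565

σ√T = 0.45·√0.25 = 0.2250
d₁ = [ln(64/54) + (0.01 + 0.45²/2)·0.25] / 0.2250 = [0.1699 + 0.0278] / 0.2250 = 0.8787 ⇒ 0.88
√T = √0.25 = 0.5000
φ(d₁) = φ(0.88) = 0.2709
vega = S·φ(d₁)·√T = 64·0.2709·0.5000 = 8.6688
(Call and put vega coincide under Black-Scholes.)

8.67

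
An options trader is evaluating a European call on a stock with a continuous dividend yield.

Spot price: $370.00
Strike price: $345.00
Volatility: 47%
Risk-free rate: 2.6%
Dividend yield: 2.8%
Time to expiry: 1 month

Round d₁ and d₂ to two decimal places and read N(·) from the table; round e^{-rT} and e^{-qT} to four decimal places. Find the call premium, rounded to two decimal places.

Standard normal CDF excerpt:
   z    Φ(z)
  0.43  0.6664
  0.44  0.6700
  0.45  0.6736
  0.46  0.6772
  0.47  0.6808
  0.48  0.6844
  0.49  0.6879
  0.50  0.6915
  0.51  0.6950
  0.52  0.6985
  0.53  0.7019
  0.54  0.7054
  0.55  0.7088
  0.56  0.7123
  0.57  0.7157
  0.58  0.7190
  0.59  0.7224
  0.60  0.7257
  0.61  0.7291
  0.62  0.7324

T = 0.08333;  σ√T = 0.1357
ln(S/K) + (r − q + σ²/2)T = ln(370/345) + (0.026 − 0.028 + 0.47²/2)·0.08333 = 0.0700 + 0.0090 = 0.0790
d₁ = 0.0790 / 0.1357 = 0.5822 → 0.58
d₂ = d₁ − σ√T = 0.5822 − 0.1357 = 0.4466 → 0.45
exp(−qT) = exp(−0.028·0.08333) = 0.9977;  exp(−rT) = exp(−0.026·0.08333) = 0.9978
N(d₁) = N(0.58) = 0.7190;  N(d₂) = N(0.45) = 0.6736
C = 370·0.9977·0.7190 − 345·0.9978·0.6736 = 265.4181 − 231.8807 = 33.5374

$33.54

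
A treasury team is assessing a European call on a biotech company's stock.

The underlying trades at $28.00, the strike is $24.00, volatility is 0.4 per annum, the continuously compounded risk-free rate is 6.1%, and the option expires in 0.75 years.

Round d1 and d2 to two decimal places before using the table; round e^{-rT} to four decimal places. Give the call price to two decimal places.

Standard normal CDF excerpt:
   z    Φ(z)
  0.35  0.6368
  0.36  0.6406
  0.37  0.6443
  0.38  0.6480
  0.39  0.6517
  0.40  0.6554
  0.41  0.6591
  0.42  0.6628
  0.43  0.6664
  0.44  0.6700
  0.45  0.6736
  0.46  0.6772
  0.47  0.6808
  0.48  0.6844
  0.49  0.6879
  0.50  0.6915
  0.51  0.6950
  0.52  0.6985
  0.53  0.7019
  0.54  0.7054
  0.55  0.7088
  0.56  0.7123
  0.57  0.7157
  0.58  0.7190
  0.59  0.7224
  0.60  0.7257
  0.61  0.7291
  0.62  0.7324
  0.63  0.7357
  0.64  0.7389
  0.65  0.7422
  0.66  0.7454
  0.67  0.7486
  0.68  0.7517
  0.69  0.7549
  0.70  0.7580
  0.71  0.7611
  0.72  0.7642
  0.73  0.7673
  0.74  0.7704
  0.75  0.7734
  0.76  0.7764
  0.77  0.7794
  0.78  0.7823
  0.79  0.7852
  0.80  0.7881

σ√T = 0.4·√0.75 = 0.3464
d₁ = [ln(28/24) + (0.061 + 0.4²/2)·0.75] / 0.3464 = [0.1542 + 0.1058] / 0.3464 = 0.7503 which rounds to 0.75
d₂ = d₁ − σ√T = 0.7503 − 0.3464 = 0.4039 which rounds to 0.40
e^(−rT) = e^(−0.061·0.75) = 0.9553
N(d₁) = N(0.75) = 0.7734;  N(d₂) = N(0.40) = 0.6554
C = 28·0.7734 − 24·0.9553·0.6554 = 21.6552 − 15.0265 = 6.6287

$6.63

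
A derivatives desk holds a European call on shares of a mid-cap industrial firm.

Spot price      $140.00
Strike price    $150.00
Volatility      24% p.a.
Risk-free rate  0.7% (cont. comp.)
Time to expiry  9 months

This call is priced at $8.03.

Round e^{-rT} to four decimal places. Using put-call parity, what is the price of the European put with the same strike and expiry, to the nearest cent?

exp(−rT) = exp(−0.007·0.75) = 0.9948
Put-call parity: C − P = S − K·e^(−rT) = 140 − 150·0.9948 = 140 − 149.2200 = -9.2200
P = C − (C − P) = 8.03 − (-9.2200) = 17.2500

$17.25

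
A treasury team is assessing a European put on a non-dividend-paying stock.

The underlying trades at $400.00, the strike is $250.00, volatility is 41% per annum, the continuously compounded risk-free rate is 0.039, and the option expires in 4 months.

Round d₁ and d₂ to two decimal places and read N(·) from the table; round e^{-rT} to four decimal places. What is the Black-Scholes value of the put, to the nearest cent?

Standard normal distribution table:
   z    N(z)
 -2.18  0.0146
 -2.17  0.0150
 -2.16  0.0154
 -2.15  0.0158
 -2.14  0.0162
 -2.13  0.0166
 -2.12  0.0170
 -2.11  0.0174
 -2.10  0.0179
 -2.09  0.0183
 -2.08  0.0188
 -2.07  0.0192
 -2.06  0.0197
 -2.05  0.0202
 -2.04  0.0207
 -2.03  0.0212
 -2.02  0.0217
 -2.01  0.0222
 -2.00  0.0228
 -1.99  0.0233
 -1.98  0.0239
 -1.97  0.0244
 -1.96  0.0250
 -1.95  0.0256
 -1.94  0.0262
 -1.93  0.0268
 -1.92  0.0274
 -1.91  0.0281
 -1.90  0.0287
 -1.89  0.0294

$0.60

σ√T = 0.41 × 0.5774 = 0.2367
ln(S/K) + (r + σ²/2)T = ln(400/250) + (0.039 + 0.41²/2)·0.3333 = 0.4700 + 0.0410 = 0.5110
d₁ = 0.5110 / 0.2367 = 2.1588 → 2.16
d₂ = d₁ − σ√T = 2.1588 − 0.2367 = 1.9221 → 1.92
e^(−rT) = e^(−0.039·0.3333) = 0.9871
P = 250·0.9871·N(-1.92) − 400·N(-2.16) = 250·0.9871·0.0274 − 400·0.0154 = 6.7616 − 6.1600 = 0.6016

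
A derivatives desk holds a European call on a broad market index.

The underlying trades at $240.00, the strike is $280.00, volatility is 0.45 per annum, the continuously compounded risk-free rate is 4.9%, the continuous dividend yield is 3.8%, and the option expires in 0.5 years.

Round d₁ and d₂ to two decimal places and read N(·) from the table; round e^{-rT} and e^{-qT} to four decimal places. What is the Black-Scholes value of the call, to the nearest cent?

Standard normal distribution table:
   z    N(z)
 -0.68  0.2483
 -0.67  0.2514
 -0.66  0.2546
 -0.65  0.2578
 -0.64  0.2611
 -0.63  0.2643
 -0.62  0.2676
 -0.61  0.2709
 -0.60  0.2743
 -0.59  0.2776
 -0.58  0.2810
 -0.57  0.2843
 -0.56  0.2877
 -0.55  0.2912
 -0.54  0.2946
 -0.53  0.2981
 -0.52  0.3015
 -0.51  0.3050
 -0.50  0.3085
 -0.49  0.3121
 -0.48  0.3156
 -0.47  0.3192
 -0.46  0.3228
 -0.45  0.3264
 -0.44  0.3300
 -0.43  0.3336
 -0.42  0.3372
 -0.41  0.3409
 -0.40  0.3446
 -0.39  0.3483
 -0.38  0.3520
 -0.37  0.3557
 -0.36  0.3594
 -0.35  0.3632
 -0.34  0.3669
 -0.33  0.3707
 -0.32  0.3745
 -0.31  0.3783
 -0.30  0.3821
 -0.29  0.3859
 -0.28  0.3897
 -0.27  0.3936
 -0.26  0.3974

T = 0.5;  σ√T = 0.3182
ln(S/K) + (r − q + σ²/2)T = ln(240/280) + (0.049 − 0.038 + 0.45²/2)·0.5 = -0.1542 + 0.0561 = -0.0980
d₁ = -0.0980 / 0.3182 = -0.3081 ⇒ -0.31
d₂ = d₁ − σ√T = -0.3081 − 0.3182 = -0.6263 ⇒ -0.63
exp(−qT) = exp(−0.038·0.5) = 0.9812;  exp(−rT) = exp(−0.049·0.5) = 0.9758
N(d₁) = N(-0.31) = 0.3783;  N(d₂) = N(-0.63) = 0.2643
C = 240·0.9812·0.3783 − 280·0.9758·0.2643 = 89.0851 − 72.2131 = 16.8720

$16.87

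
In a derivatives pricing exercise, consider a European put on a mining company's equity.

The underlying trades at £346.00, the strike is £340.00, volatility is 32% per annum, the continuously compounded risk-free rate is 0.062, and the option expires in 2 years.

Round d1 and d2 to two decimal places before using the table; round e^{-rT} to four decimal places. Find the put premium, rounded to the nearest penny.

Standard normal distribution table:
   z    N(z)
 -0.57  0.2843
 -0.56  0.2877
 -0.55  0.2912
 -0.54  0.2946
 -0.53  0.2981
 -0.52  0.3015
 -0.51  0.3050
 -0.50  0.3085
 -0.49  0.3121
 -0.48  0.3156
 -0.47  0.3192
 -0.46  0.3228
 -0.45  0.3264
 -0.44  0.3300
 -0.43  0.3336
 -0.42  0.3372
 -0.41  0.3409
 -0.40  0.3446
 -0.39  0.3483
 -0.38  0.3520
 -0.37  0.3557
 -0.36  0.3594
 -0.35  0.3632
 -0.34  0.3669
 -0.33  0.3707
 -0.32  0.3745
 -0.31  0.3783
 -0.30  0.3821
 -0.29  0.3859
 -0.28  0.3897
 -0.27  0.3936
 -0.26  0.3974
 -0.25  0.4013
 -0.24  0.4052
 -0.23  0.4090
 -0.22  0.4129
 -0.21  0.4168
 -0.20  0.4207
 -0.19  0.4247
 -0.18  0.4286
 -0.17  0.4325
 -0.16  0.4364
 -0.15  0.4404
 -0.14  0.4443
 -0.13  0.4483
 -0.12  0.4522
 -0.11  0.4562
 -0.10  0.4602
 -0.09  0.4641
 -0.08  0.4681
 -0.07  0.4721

£37.46

σ√T = 0.32·√2 = 0.4525
d₁ = [ln(346/340) + (0.062 + 0.32²/2)·2] / 0.4525 = [0.0175 + 0.2264] / 0.4525 = 0.5389 which rounds to 0.54
d₂ = d₁ − σ√T = 0.5389 − 0.4525 = 0.0864 which rounds to 0.09
e^(−rT) = e^(−0.062·2) = 0.8834
P = 340·0.8834·N(-0.09) − 346·N(-0.54) = 340·0.8834·0.4641 − 346·0.2946 = 139.3952 − 101.9316 = 37.4636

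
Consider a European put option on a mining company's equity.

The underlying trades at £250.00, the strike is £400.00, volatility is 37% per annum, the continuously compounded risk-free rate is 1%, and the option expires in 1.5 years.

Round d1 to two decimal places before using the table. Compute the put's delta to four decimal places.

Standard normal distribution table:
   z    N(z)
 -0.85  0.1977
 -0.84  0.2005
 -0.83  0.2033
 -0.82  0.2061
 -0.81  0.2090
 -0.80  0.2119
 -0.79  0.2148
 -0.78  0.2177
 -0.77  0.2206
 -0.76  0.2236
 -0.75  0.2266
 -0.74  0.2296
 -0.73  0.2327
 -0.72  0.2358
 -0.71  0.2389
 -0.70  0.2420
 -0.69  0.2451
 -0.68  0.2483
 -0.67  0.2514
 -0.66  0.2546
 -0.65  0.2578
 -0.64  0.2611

-0.7823

σ√T = 0.37 × 1.2247 = 0.4532
d₁ = [ln(250/400) + (0.01 + 0.37²/2)·1.5] / 0.4532 = [-0.4700 + 0.1177] / 0.4532 = -0.7775 ≈ -0.78
N(d₁) = N(-0.78) = 0.2177
Δ_put = N(d₁) − 1 = 0.2177 − 1 = -0.7823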